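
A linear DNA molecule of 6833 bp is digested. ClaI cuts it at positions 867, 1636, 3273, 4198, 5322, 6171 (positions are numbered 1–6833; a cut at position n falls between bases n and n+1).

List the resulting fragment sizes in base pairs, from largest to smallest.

Linear molecule, 6 cuts → 7 fragments:
  867 − 0 = 867 bp
  1636 − 867 = 769 bp
  3273 − 1636 = 1637 bp
  4198 − 3273 = 925 bp
  5322 − 4198 = 1124 bp
  6171 − 5322 = 849 bp
  6833 − 6171 = 662 bp
Sorted largest to smallest: 1637, 1124, 925, 867, 849, 769, 662 bp.

1637, 1124, 925, 867, 849, 769, 662 bp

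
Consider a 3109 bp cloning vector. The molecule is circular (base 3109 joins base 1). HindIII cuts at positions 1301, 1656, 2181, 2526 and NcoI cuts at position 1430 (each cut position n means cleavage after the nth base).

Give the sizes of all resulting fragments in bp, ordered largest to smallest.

1884, 525, 345, 226, 129 bp

Combined cut positions (sorted): 1301, 1430, 1656, 2181, 2526.
Circular molecule, 5 cuts → 5 fragments:
  1430 − 1301 = 129 bp
  1656 − 1430 = 226 bp
  2181 − 1656 = 525 bp
  2526 − 2181 = 345 bp
  wrap: 3109 − 2526 + 1301 = 1884 bp
Sorted largest to smallest: 1884, 525, 345, 226, 129 bp.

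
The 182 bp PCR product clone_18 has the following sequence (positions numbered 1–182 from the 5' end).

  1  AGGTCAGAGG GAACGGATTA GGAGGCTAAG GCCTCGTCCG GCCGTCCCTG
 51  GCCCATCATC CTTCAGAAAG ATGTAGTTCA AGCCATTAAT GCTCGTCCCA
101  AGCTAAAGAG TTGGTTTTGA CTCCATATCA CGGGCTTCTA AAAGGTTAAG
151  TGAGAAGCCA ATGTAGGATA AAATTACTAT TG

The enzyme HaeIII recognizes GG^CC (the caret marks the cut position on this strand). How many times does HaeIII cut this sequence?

GGCC occurs starting at positions 30, 40, 50.
HaeIII cuts at 3 sites.

3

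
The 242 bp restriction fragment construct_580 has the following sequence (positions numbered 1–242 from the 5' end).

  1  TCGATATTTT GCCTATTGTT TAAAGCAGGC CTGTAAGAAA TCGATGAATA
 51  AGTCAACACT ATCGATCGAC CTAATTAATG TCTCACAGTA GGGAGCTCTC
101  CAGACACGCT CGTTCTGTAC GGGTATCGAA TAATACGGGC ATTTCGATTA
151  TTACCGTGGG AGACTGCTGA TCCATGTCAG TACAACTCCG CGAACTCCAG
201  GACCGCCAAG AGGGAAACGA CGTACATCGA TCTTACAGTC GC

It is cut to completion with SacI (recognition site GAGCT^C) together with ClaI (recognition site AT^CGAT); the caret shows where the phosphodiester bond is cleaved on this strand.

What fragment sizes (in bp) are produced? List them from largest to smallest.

The SacI site (GAGCTC) starts at position 93.
SacI cuts after base 5 of each site (before the last base), so after position 97.
ClaI sites (ATCGAT) start at positions 40, 61, 226.
ClaI cuts after base 2 of each site, so after positions 41, 62, 227.
Combined cut positions: 41, 62, 97, 227.
Linear molecule, 4 cuts → 5 fragments:
  1–41 → 41 bp
  42–62 → 21 bp
  63–97 → 35 bp
  98–227 → 130 bp
  228–242 → 15 bp
Sorted largest to smallest: 130, 41, 35, 21, 15 bp.

130, 41, 35, 21, 15 bp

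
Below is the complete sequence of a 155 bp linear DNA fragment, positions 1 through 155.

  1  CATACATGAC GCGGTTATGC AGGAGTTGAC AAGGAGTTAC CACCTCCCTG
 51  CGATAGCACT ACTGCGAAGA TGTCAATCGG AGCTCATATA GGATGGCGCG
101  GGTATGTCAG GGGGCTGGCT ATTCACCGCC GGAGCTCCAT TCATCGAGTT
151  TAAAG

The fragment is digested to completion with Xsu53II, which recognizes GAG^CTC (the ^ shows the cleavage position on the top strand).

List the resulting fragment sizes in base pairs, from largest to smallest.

Xsu53II sites (GAGCTC) start at positions 80, 132.
Xsu53II cuts after base 3 of each site, so after positions 82, 134.
Linear molecule, 2 cuts → 3 fragments:
  1–82 → 82 bp
  83–134 → 52 bp
  135–155 → 21 bp
Sorted largest to smallest: 82, 52, 21 bp.

82, 52, 21 bp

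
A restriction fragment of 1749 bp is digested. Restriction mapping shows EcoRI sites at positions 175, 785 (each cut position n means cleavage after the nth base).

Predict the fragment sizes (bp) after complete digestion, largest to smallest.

964, 610, 175 bp

Linear molecule, 2 cuts → 3 fragments:
  175 − 0 = 175 bp
  785 − 175 = 610 bp
  1749 − 785 = 964 bp
Sorted largest to smallest: 964, 610, 175 bp.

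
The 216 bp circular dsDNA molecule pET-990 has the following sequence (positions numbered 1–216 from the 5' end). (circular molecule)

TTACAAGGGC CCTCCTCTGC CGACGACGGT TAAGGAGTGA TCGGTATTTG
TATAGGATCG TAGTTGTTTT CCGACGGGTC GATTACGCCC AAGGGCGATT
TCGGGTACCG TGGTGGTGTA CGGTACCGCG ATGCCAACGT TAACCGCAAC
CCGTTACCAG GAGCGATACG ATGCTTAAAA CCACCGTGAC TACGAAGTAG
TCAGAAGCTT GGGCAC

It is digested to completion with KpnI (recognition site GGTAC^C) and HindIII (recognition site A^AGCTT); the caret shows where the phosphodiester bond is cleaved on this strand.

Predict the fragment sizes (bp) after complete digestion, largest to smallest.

KpnI sites (GGTACC) start at positions 104, 122.
KpnI cuts after base 5 of each site (before the last base), so after positions 108, 126.
The HindIII site (AAGCTT) starts at position 205.
HindIII cuts after the first base of each site, so after position 205.
Combined cut positions: 108, 126, 205.
Circular molecule, 3 cuts → 3 fragments:
  109–126 → 18 bp
  127–205 → 79 bp
  206–216 then 1–108 → 11 + 108 = 119 bp
Sorted largest to smallest: 119, 79, 18 bp.

119, 79, 18 bp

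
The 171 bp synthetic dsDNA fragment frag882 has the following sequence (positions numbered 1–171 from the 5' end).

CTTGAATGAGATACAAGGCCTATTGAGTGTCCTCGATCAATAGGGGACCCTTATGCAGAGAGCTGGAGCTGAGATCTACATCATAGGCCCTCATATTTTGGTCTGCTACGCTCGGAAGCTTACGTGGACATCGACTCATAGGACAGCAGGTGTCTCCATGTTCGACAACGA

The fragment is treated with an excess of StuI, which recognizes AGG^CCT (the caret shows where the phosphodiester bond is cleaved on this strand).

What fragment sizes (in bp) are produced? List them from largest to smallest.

The StuI site (AGGCCT) starts at position 16.
StuI cuts after base 3 of each site, so after position 18.
Linear molecule, 1 cut → 2 fragments:
  1–18 → 18 bp
  19–171 → 153 bp
Sorted largest to smallest: 153, 18 bp.

153, 18 bp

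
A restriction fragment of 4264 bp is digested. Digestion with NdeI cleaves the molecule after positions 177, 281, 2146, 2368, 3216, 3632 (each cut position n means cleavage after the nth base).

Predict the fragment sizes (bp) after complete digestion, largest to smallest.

Linear molecule, 6 cuts → 7 fragments:
  177 − 0 = 177 bp
  281 − 177 = 104 bp
  2146 − 281 = 1865 bp
  2368 − 2146 = 222 bp
  3216 − 2368 = 848 bp
  3632 − 3216 = 416 bp
  4264 − 3632 = 632 bp
Sorted largest to smallest: 1865, 848, 632, 416, 222, 177, 104 bp.

1865, 848, 632, 416, 222, 177, 104 bp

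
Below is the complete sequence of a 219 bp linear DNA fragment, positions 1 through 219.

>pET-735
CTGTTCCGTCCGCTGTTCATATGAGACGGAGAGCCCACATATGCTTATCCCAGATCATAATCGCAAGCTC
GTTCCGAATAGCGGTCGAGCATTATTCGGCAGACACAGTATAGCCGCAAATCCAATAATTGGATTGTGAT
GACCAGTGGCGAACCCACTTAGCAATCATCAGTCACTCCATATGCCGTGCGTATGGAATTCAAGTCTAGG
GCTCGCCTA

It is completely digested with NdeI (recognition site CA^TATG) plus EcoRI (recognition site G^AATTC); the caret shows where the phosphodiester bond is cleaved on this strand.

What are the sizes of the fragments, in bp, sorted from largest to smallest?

141, 23, 20, 19, 16 bp

NdeI sites (CATATG) start at positions 18, 38, 179.
NdeI cuts after base 2 of each site, so after positions 19, 39, 180.
The EcoRI site (GAATTC) starts at position 196.
EcoRI cuts after the first base of each site, so after position 196.
Combined cut positions: 19, 39, 180, 196.
Linear molecule, 4 cuts → 5 fragments:
  1–19 → 19 bp
  20–39 → 20 bp
  40–180 → 141 bp
  181–196 → 16 bp
  197–219 → 23 bp
Sorted largest to smallest: 141, 23, 20, 19, 16 bp.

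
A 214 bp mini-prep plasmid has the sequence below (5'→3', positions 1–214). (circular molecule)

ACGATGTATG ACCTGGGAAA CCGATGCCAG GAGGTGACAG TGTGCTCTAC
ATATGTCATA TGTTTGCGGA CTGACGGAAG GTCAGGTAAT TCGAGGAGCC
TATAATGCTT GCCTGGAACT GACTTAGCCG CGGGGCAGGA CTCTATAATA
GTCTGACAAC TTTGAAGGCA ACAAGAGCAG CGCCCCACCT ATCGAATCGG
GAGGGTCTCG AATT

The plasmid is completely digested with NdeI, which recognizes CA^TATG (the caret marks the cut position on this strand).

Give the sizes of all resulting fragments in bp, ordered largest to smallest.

NdeI sites (CATATG) start at positions 50, 57.
NdeI cuts after base 2 of each site, so after positions 51, 58.
Circular molecule, 2 cuts → 2 fragments:
  52–58 → 7 bp
  59–214 then 1–51 → 156 + 51 = 207 bp
Sorted largest to smallest: 207, 7 bp.

207, 7 bp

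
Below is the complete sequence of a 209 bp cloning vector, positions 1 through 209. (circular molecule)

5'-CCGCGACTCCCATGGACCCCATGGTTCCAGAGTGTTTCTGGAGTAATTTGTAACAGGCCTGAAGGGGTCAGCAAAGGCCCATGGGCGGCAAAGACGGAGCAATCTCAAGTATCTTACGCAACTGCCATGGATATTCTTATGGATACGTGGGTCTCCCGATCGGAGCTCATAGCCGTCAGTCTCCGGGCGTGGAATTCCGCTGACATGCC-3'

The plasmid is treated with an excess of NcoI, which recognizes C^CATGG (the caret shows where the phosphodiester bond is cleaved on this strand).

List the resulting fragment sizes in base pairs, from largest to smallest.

94, 60, 46, 9 bp

NcoI sites (CCATGG) start at positions 10, 19, 79, 125.
NcoI cuts after the first base of each site, so after positions 10, 19, 79, 125.
Circular molecule, 4 cuts → 4 fragments:
  11–19 → 9 bp
  20–79 → 60 bp
  80–125 → 46 bp
  126–209 then 1–10 → 84 + 10 = 94 bp
Sorted largest to smallest: 94, 60, 46, 9 bp.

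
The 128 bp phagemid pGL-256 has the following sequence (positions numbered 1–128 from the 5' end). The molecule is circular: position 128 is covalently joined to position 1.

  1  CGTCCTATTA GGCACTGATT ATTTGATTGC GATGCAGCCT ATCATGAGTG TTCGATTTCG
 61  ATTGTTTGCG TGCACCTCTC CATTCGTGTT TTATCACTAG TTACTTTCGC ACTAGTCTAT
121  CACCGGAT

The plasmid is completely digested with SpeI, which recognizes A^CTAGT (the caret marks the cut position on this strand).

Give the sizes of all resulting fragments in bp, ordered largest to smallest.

SpeI sites (ACTAGT) start at positions 96, 111.
SpeI cuts after the first base of each site, so after positions 96, 111.
Circular molecule, 2 cuts → 2 fragments:
  97–111 → 15 bp
  112–128 then 1–96 → 17 + 96 = 113 bp
Sorted largest to smallest: 113, 15 bp.

113, 15 bp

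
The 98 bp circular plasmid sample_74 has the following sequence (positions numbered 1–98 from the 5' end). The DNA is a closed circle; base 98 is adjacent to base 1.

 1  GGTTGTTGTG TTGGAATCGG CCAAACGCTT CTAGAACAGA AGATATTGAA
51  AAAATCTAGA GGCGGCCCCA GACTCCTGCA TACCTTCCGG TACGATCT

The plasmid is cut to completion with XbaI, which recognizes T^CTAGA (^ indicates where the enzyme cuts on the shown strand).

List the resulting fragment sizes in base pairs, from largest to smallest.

XbaI sites (TCTAGA) start at positions 30, 55.
XbaI cuts after the first base of each site, so after positions 30, 55.
Circular molecule, 2 cuts → 2 fragments:
  31–55 → 25 bp
  56–98 then 1–30 → 43 + 30 = 73 bp
Sorted largest to smallest: 73, 25 bp.

73, 25 bp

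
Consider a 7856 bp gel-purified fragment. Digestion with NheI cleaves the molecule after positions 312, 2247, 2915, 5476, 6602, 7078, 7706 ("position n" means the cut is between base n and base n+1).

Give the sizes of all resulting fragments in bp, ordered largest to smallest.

2561, 1935, 1126, 668, 628, 476, 312, 150 bp

Linear molecule, 7 cuts → 8 fragments:
  312 − 0 = 312 bp
  2247 − 312 = 1935 bp
  2915 − 2247 = 668 bp
  5476 − 2915 = 2561 bp
  6602 − 5476 = 1126 bp
  7078 − 6602 = 476 bp
  7706 − 7078 = 628 bp
  7856 − 7706 = 150 bp
Sorted largest to smallest: 2561, 1935, 1126, 668, 628, 476, 312, 150 bp.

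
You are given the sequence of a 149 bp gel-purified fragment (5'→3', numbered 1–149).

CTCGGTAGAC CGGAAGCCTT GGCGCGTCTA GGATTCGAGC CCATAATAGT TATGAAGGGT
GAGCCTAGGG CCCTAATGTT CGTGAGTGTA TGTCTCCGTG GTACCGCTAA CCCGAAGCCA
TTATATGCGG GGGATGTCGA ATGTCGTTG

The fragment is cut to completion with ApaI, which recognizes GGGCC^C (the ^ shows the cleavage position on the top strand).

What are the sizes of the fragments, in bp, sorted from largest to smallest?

77, 72 bp

The ApaI site (GGGCCC) starts at position 68.
ApaI cuts after base 5 of each site (before the last base), so after position 72.
Linear molecule, 1 cut → 2 fragments:
  1–72 → 72 bp
  73–149 → 77 bp
Sorted largest to smallest: 77, 72 bp.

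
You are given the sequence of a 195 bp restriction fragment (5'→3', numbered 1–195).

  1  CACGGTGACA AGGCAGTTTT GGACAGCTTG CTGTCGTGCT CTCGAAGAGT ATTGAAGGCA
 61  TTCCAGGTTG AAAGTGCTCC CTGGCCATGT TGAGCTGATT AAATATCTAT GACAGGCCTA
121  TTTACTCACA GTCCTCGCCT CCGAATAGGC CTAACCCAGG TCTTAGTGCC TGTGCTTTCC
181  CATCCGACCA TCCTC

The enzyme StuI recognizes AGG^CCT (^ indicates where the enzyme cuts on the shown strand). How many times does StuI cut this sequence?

2

AGGCCT occurs starting at positions 114, 147.
StuI cuts at 2 sites.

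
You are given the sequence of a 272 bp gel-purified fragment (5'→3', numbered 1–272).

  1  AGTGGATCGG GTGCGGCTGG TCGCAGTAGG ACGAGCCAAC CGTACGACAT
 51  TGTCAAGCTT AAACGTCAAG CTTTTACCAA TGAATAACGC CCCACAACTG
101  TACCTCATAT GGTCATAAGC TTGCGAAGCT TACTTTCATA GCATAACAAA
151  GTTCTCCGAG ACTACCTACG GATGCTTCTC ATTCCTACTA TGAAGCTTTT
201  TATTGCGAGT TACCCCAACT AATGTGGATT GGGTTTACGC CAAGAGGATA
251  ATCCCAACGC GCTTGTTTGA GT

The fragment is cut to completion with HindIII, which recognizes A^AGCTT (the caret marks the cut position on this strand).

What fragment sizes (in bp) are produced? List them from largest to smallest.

79, 67, 55, 49, 13, 9 bp

HindIII sites (AAGCTT) start at positions 55, 68, 117, 126, 193.
HindIII cuts after the first base of each site, so after positions 55, 68, 117, 126, 193.
Linear molecule, 5 cuts → 6 fragments:
  1–55 → 55 bp
  56–68 → 13 bp
  69–117 → 49 bp
  118–126 → 9 bp
  127–193 → 67 bp
  194–272 → 79 bp
Sorted largest to smallest: 79, 67, 55, 49, 13, 9 bp.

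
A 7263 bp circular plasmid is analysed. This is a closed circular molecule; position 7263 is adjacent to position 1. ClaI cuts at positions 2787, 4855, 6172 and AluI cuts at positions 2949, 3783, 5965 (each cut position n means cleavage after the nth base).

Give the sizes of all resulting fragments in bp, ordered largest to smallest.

Combined cut positions (sorted): 2787, 2949, 3783, 4855, 5965, 6172.
Circular molecule, 6 cuts → 6 fragments:
  2949 − 2787 = 162 bp
  3783 − 2949 = 834 bp
  4855 − 3783 = 1072 bp
  5965 − 4855 = 1110 bp
  6172 − 5965 = 207 bp
  wrap: 7263 − 6172 + 2787 = 3878 bp
Sorted largest to smallest: 3878, 1110, 1072, 834, 207, 162 bp.

3878, 1110, 1072, 834, 207, 162 bp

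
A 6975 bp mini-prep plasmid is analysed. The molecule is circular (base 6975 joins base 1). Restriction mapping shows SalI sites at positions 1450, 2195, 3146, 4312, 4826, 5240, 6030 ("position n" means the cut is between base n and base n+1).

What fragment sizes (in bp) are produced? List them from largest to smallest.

2395, 1166, 951, 790, 745, 514, 414 bp

Circular molecule, 7 cuts → 7 fragments:
  2195 − 1450 = 745 bp
  3146 − 2195 = 951 bp
  4312 − 3146 = 1166 bp
  4826 − 4312 = 514 bp
  5240 − 4826 = 414 bp
  6030 − 5240 = 790 bp
  wrap: 6975 − 6030 + 1450 = 2395 bp
Sorted largest to smallest: 2395, 1166, 951, 790, 745, 514, 414 bp.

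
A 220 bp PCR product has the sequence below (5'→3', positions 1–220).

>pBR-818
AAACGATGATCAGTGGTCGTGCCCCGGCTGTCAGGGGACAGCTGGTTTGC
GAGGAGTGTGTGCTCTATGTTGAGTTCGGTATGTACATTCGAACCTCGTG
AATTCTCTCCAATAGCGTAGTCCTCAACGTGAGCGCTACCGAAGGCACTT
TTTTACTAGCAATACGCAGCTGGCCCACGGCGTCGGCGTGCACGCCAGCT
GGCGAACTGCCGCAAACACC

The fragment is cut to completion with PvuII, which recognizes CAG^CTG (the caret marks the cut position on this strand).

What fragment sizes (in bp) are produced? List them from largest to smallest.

128, 41, 29, 22 bp

PvuII sites (CAGCTG) start at positions 39, 167, 196.
PvuII cuts after base 3 of each site, so after positions 41, 169, 198.
Linear molecule, 3 cuts → 4 fragments:
  1–41 → 41 bp
  42–169 → 128 bp
  170–198 → 29 bp
  199–220 → 22 bp
Sorted largest to smallest: 128, 41, 29, 22 bp.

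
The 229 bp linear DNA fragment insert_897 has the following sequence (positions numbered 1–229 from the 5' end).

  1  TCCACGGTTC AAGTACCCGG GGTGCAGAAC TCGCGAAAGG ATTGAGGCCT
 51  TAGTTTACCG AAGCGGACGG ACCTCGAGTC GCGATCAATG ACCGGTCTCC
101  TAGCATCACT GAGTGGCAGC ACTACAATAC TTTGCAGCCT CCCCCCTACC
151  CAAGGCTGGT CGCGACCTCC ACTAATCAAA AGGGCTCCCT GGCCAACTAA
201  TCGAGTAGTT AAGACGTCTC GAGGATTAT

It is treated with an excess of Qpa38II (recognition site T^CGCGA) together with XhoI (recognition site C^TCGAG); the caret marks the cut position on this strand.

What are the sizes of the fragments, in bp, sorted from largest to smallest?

Qpa38II sites (TCGCGA) start at positions 31, 79, 160.
Qpa38II cuts after the first base of each site, so after positions 31, 79, 160.
XhoI sites (CTCGAG) start at positions 73, 218.
XhoI cuts after the first base of each site, so after positions 73, 218.
Combined cut positions: 31, 73, 79, 160, 218.
Linear molecule, 5 cuts → 6 fragments:
  1–31 → 31 bp
  32–73 → 42 bp
  74–79 → 6 bp
  80–160 → 81 bp
  161–218 → 58 bp
  219–229 → 11 bp
Sorted largest to smallest: 81, 58, 42, 31, 11, 6 bp.

81, 58, 42, 31, 11, 6 bp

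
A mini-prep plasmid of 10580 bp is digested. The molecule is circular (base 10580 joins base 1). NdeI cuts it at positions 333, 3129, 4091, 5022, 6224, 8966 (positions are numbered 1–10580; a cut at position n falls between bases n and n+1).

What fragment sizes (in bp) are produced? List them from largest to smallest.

2796, 2742, 1947, 1202, 962, 931 bp

Circular molecule, 6 cuts → 6 fragments:
  3129 − 333 = 2796 bp
  4091 − 3129 = 962 bp
  5022 − 4091 = 931 bp
  6224 − 5022 = 1202 bp
  8966 − 6224 = 2742 bp
  wrap: 10580 − 8966 + 333 = 1947 bp
Sorted largest to smallest: 2796, 2742, 1947, 1202, 962, 931 bp.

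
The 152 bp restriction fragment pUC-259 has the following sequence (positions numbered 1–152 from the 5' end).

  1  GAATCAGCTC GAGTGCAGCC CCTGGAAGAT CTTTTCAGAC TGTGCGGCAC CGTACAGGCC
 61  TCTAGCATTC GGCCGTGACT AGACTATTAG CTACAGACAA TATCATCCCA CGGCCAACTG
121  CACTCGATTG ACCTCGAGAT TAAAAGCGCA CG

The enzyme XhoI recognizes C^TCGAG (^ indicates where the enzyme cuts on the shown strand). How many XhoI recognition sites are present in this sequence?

CTCGAG occurs starting at positions 8, 133.
XhoI cuts at 2 sites.

2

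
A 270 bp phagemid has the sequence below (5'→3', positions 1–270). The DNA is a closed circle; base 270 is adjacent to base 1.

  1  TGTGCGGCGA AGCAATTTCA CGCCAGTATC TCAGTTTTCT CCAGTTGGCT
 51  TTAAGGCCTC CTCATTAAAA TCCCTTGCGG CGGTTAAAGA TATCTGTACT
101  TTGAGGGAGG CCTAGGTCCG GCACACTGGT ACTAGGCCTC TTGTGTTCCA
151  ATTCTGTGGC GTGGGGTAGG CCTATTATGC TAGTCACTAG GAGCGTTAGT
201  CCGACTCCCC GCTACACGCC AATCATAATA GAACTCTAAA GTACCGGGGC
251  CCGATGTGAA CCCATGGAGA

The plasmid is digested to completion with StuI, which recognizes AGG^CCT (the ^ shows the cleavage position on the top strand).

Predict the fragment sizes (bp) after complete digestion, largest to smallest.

156, 54, 34, 26 bp

StuI sites (AGGCCT) start at positions 54, 108, 134, 168.
StuI cuts after base 3 of each site, so after positions 56, 110, 136, 170.
Circular molecule, 4 cuts → 4 fragments:
  57–110 → 54 bp
  111–136 → 26 bp
  137–170 → 34 bp
  171–270 then 1–56 → 100 + 56 = 156 bp
Sorted largest to smallest: 156, 54, 34, 26 bp.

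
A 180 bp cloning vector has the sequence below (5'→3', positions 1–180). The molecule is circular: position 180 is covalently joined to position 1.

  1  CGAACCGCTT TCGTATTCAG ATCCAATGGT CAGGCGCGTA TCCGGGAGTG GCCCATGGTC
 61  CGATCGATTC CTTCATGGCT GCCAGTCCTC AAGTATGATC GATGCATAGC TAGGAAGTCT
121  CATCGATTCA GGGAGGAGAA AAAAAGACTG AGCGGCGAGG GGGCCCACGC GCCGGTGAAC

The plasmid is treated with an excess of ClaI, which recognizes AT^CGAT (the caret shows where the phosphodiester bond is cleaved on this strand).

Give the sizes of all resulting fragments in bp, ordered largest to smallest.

ClaI sites (ATCGAT) start at positions 63, 98, 122.
ClaI cuts after base 2 of each site, so after positions 64, 99, 123.
Circular molecule, 3 cuts → 3 fragments:
  65–99 → 35 bp
  100–123 → 24 bp
  124–180 then 1–64 → 57 + 64 = 121 bp
Sorted largest to smallest: 121, 35, 24 bp.

121, 35, 24 bp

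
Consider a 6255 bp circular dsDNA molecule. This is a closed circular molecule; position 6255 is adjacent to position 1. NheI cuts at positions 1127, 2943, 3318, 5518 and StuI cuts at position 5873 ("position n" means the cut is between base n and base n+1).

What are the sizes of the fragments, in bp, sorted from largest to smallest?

Combined cut positions (sorted): 1127, 2943, 3318, 5518, 5873.
Circular molecule, 5 cuts → 5 fragments:
  2943 − 1127 = 1816 bp
  3318 − 2943 = 375 bp
  5518 − 3318 = 2200 bp
  5873 − 5518 = 355 bp
  wrap: 6255 − 5873 + 1127 = 1509 bp
Sorted largest to smallest: 2200, 1816, 1509, 375, 355 bp.

2200, 1816, 1509, 375, 355 bp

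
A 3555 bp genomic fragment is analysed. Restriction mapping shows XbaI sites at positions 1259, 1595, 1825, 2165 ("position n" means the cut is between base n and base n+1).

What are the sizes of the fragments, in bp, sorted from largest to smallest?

1390, 1259, 340, 336, 230 bp

Linear molecule, 4 cuts → 5 fragments:
  1259 − 0 = 1259 bp
  1595 − 1259 = 336 bp
  1825 − 1595 = 230 bp
  2165 − 1825 = 340 bp
  3555 − 2165 = 1390 bp
Sorted largest to smallest: 1390, 1259, 340, 336, 230 bp.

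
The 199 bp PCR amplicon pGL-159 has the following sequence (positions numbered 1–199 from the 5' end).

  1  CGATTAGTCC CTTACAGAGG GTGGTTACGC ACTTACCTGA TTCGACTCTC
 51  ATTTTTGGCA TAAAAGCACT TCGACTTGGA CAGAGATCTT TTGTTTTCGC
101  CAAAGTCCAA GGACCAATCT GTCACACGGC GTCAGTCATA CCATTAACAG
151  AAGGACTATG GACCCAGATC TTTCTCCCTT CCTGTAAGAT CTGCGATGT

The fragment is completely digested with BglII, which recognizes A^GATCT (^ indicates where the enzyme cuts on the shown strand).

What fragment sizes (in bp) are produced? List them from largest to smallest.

BglII sites (AGATCT) start at positions 84, 166, 187.
BglII cuts after the first base of each site, so after positions 84, 166, 187.
Linear molecule, 3 cuts → 4 fragments:
  1–84 → 84 bp
  85–166 → 82 bp
  167–187 → 21 bp
  188–199 → 12 bp
Sorted largest to smallest: 84, 82, 21, 12 bp.

84, 82, 21, 12 bp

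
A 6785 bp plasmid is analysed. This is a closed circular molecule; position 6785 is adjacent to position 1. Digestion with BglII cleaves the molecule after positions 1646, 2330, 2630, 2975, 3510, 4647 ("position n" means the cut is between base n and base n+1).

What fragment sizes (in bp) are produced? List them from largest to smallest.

Circular molecule, 6 cuts → 6 fragments:
  2330 − 1646 = 684 bp
  2630 − 2330 = 300 bp
  2975 − 2630 = 345 bp
  3510 − 2975 = 535 bp
  4647 − 3510 = 1137 bp
  wrap: 6785 − 4647 + 1646 = 3784 bp
Sorted largest to smallest: 3784, 1137, 684, 535, 345, 300 bp.

3784, 1137, 684, 535, 345, 300 bp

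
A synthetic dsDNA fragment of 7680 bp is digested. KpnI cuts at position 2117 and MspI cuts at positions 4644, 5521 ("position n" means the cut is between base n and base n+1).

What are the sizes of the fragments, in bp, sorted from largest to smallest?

Combined cut positions (sorted): 2117, 4644, 5521.
Linear molecule, 3 cuts → 4 fragments:
  2117 − 0 = 2117 bp
  4644 − 2117 = 2527 bp
  5521 − 4644 = 877 bp
  7680 − 5521 = 2159 bp
Sorted largest to smallest: 2527, 2159, 2117, 877 bp.

2527, 2159, 2117, 877 bp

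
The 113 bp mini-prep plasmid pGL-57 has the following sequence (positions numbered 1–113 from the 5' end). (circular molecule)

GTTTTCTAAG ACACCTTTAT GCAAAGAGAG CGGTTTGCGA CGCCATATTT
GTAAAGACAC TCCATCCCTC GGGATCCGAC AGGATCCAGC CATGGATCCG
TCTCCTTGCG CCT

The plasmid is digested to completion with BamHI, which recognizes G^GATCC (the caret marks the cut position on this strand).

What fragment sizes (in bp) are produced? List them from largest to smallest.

BamHI sites (GGATCC) start at positions 72, 82, 94.
BamHI cuts after the first base of each site, so after positions 72, 82, 94.
Circular molecule, 3 cuts → 3 fragments:
  73–82 → 10 bp
  83–94 → 12 bp
  95–113 then 1–72 → 19 + 72 = 91 bp
Sorted largest to smallest: 91, 12, 10 bp.

91, 12, 10 bp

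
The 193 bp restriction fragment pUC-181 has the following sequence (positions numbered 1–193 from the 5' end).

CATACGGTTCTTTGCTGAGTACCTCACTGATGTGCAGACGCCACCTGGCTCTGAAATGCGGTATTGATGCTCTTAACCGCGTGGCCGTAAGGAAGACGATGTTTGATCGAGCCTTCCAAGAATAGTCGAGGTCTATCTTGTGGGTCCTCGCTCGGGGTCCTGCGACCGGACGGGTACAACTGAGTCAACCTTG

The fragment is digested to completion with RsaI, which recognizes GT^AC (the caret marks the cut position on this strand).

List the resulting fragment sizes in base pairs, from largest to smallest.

RsaI sites (GTAC) start at positions 19, 174.
RsaI cuts after base 2 of each site, so after positions 20, 175.
Linear molecule, 2 cuts → 3 fragments:
  1–20 → 20 bp
  21–175 → 155 bp
  176–193 → 18 bp
Sorted largest to smallest: 155, 20, 18 bp.

155, 20, 18 bp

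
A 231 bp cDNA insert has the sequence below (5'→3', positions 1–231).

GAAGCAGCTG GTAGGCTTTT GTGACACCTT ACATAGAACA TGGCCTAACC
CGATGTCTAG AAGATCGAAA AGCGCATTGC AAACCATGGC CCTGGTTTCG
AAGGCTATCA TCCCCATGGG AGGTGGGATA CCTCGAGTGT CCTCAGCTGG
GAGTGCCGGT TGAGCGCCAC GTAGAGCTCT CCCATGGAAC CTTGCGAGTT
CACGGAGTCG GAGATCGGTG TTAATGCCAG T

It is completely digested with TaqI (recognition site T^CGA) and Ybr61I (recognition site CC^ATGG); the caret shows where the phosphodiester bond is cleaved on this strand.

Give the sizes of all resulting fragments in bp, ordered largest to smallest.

TaqI sites (TCGA) start at positions 65, 98, 133.
TaqI cuts after the first base of each site, so after positions 65, 98, 133.
Ybr61I sites (CCATGG) start at positions 84, 114, 182.
Ybr61I cuts after base 2 of each site, so after positions 85, 115, 183.
Combined cut positions: 65, 85, 98, 115, 133, 183.
Linear molecule, 6 cuts → 7 fragments:
  1–65 → 65 bp
  66–85 → 20 bp
  86–98 → 13 bp
  99–115 → 17 bp
  116–133 → 18 bp
  134–183 → 50 bp
  184–231 → 48 bp
Sorted largest to smallest: 65, 50, 48, 20, 18, 17, 13 bp.

65, 50, 48, 20, 18, 17, 13 bp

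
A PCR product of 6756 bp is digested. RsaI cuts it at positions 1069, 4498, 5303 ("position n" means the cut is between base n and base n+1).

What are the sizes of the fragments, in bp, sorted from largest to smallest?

3429, 1453, 1069, 805 bp

Linear molecule, 3 cuts → 4 fragments:
  1069 − 0 = 1069 bp
  4498 − 1069 = 3429 bp
  5303 − 4498 = 805 bp
  6756 − 5303 = 1453 bp
Sorted largest to smallest: 3429, 1453, 1069, 805 bp.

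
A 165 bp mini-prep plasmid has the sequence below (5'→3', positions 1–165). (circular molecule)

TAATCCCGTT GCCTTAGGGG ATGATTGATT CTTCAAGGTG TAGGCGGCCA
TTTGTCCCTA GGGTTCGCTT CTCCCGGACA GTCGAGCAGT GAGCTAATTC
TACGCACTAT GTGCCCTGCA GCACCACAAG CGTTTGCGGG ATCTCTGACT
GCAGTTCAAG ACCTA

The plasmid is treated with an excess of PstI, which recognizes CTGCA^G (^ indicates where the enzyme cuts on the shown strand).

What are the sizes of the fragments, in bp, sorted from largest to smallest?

PstI sites (CTGCAG) start at positions 116, 149.
PstI cuts after base 5 of each site (before the last base), so after positions 120, 153.
Circular molecule, 2 cuts → 2 fragments:
  121–153 → 33 bp
  154–165 then 1–120 → 12 + 120 = 132 bp
Sorted largest to smallest: 132, 33 bp.

132, 33 bp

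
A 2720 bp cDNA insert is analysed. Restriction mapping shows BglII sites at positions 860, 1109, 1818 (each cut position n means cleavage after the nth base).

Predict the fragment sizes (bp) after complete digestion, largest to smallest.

902, 860, 709, 249 bp

Linear molecule, 3 cuts → 4 fragments:
  860 − 0 = 860 bp
  1109 − 860 = 249 bp
  1818 − 1109 = 709 bp
  2720 − 1818 = 902 bp
Sorted largest to smallest: 902, 860, 709, 249 bp.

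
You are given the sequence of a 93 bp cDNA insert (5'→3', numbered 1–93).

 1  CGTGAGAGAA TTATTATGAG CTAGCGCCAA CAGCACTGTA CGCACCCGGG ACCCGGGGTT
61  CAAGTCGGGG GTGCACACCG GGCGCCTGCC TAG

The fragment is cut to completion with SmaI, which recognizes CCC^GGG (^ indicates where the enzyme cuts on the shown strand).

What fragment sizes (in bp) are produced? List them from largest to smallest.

47, 39, 7 bp

SmaI sites (CCCGGG) start at positions 45, 52.
SmaI cuts after base 3 of each site, so after positions 47, 54.
Linear molecule, 2 cuts → 3 fragments:
  1–47 → 47 bp
  48–54 → 7 bp
  55–93 → 39 bp
Sorted largest to smallest: 47, 39, 7 bp.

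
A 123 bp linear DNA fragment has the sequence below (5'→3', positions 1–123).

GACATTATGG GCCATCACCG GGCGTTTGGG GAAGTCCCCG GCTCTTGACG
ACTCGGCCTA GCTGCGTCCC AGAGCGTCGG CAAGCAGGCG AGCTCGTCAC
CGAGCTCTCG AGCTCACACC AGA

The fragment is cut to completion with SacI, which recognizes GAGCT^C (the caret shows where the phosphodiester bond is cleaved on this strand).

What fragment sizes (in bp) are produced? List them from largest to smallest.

94, 12, 9, 8 bp

SacI sites (GAGCTC) start at positions 90, 102, 110.
SacI cuts after base 5 of each site (before the last base), so after positions 94, 106, 114.
Linear molecule, 3 cuts → 4 fragments:
  1–94 → 94 bp
  95–106 → 12 bp
  107–114 → 8 bp
  115–123 → 9 bp
Sorted largest to smallest: 94, 12, 9, 8 bp.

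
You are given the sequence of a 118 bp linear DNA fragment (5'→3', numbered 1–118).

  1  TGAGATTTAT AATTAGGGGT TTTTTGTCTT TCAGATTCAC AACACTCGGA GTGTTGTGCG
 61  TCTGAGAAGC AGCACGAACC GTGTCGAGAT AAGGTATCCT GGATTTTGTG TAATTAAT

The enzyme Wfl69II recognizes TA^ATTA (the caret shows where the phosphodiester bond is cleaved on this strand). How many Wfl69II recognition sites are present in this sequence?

TAATTA occurs starting at positions 10, 111.
Wfl69II cuts at 2 sites.

2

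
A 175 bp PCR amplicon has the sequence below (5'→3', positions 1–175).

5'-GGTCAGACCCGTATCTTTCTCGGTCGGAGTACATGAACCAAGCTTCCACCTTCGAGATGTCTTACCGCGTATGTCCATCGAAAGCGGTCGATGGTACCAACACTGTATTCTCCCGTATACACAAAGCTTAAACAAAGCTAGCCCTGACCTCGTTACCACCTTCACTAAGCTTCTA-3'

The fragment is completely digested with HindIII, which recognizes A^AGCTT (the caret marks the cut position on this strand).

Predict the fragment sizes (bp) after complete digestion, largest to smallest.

HindIII sites (AAGCTT) start at positions 40, 124, 167.
HindIII cuts after the first base of each site, so after positions 40, 124, 167.
Linear molecule, 3 cuts → 4 fragments:
  1–40 → 40 bp
  41–124 → 84 bp
  125–167 → 43 bp
  168–175 → 8 bp
Sorted largest to smallest: 84, 43, 40, 8 bp.

84, 43, 40, 8 bp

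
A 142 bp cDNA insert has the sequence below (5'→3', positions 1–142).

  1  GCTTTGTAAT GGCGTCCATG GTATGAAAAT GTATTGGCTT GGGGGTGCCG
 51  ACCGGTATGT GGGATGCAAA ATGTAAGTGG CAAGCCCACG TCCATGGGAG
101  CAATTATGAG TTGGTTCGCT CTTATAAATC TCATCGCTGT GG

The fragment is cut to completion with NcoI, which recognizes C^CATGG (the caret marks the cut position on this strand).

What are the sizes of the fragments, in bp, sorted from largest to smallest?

NcoI sites (CCATGG) start at positions 16, 92.
NcoI cuts after the first base of each site, so after positions 16, 92.
Linear molecule, 2 cuts → 3 fragments:
  1–16 → 16 bp
  17–92 → 76 bp
  93–142 → 50 bp
Sorted largest to smallest: 76, 50, 16 bp.

76, 50, 16 bp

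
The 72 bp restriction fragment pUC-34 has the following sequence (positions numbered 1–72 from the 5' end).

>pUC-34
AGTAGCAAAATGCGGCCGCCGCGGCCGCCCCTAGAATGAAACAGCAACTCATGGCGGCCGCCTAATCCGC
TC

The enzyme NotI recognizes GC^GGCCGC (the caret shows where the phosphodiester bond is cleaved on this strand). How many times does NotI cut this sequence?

3

GCGGCCGC occurs starting at positions 12, 21, 54.
NotI cuts at 3 sites.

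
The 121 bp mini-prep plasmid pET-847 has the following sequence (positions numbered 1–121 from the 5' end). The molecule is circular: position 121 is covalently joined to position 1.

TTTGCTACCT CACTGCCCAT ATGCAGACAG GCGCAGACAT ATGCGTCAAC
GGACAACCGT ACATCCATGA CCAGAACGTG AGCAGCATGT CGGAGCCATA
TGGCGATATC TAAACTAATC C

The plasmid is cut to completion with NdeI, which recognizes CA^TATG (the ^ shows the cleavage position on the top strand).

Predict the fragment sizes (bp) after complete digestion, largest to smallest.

NdeI sites (CATATG) start at positions 18, 38, 97.
NdeI cuts after base 2 of each site, so after positions 19, 39, 98.
Circular molecule, 3 cuts → 3 fragments:
  20–39 → 20 bp
  40–98 → 59 bp
  99–121 then 1–19 → 23 + 19 = 42 bp
Sorted largest to smallest: 59, 42, 20 bp.

59, 42, 20 bp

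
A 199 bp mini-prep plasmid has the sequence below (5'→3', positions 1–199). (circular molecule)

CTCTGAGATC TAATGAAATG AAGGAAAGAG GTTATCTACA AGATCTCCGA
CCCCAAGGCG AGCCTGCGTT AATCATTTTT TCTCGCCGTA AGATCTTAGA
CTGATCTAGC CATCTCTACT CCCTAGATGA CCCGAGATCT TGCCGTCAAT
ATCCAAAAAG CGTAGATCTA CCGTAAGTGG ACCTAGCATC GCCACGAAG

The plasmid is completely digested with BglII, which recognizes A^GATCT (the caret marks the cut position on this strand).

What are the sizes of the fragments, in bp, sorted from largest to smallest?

BglII sites (AGATCT) start at positions 6, 41, 91, 135, 164.
BglII cuts after the first base of each site, so after positions 6, 41, 91, 135, 164.
Circular molecule, 5 cuts → 5 fragments:
  7–41 → 35 bp
  42–91 → 50 bp
  92–135 → 44 bp
  136–164 → 29 bp
  165–199 then 1–6 → 35 + 6 = 41 bp
Sorted largest to smallest: 50, 44, 41, 35, 29 bp.

50, 44, 41, 35, 29 bp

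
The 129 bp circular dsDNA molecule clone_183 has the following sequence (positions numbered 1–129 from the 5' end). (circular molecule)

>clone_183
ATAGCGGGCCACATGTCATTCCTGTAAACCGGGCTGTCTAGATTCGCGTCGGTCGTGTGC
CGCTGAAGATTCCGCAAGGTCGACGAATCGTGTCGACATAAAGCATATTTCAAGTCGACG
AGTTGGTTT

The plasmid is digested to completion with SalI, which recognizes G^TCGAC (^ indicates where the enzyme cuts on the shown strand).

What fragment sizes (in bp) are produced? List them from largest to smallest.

94, 22, 13 bp

SalI sites (GTCGAC) start at positions 79, 92, 114.
SalI cuts after the first base of each site, so after positions 79, 92, 114.
Circular molecule, 3 cuts → 3 fragments:
  80–92 → 13 bp
  93–114 → 22 bp
  115–129 then 1–79 → 15 + 79 = 94 bp
Sorted largest to smallest: 94, 22, 13 bp.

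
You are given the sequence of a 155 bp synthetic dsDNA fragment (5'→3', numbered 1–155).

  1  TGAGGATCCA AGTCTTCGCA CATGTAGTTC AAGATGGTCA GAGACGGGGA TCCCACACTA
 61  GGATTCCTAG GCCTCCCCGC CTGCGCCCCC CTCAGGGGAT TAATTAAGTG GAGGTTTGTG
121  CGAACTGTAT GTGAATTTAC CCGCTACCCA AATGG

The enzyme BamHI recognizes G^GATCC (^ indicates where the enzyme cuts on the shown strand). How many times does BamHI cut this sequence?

2

GGATCC occurs starting at positions 4, 48.
BamHI cuts at 2 sites.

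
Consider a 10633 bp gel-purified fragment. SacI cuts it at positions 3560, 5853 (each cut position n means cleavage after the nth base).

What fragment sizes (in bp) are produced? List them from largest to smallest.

4780, 3560, 2293 bp

Linear molecule, 2 cuts → 3 fragments:
  3560 − 0 = 3560 bp
  5853 − 3560 = 2293 bp
  10633 − 5853 = 4780 bp
Sorted largest to smallest: 4780, 3560, 2293 bp.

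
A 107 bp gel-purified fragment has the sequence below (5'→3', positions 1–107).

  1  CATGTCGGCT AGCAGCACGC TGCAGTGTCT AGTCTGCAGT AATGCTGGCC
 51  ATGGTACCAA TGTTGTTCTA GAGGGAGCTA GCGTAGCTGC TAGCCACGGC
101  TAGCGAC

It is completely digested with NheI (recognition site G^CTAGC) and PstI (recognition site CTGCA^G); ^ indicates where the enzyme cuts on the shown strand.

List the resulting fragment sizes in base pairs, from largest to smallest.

39, 16, 14, 12, 10, 8, 8 bp

NheI sites (GCTAGC) start at positions 8, 77, 89, 99.
NheI cuts after the first base of each site, so after positions 8, 77, 89, 99.
PstI sites (CTGCAG) start at positions 20, 34.
PstI cuts after base 5 of each site (before the last base), so after positions 24, 38.
Combined cut positions: 8, 24, 38, 77, 89, 99.
Linear molecule, 6 cuts → 7 fragments:
  1–8 → 8 bp
  9–24 → 16 bp
  25–38 → 14 bp
  39–77 → 39 bp
  78–89 → 12 bp
  90–99 → 10 bp
  100–107 → 8 bp
Sorted largest to smallest: 39, 16, 14, 12, 10, 8, 8 bp.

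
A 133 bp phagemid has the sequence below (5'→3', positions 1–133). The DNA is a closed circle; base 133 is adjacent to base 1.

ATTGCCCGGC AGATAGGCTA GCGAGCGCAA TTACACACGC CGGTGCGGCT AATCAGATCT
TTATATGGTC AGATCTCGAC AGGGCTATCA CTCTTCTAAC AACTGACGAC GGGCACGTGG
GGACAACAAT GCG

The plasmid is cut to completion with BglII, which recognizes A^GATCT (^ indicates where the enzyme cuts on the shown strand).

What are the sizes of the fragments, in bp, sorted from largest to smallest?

BglII sites (AGATCT) start at positions 55, 71.
BglII cuts after the first base of each site, so after positions 55, 71.
Circular molecule, 2 cuts → 2 fragments:
  56–71 → 16 bp
  72–133 then 1–55 → 62 + 55 = 117 bp
Sorted largest to smallest: 117, 16 bp.

117, 16 bp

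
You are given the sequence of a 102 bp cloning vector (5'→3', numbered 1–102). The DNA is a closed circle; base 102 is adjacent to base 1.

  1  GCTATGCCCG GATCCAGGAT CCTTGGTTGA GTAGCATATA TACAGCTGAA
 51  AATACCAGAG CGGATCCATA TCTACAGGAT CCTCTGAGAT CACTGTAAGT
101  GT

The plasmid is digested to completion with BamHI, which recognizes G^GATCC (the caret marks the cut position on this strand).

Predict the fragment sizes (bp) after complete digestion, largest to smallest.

45, 35, 15, 7 bp

BamHI sites (GGATCC) start at positions 10, 17, 62, 77.
BamHI cuts after the first base of each site, so after positions 10, 17, 62, 77.
Circular molecule, 4 cuts → 4 fragments:
  11–17 → 7 bp
  18–62 → 45 bp
  63–77 → 15 bp
  78–102 then 1–10 → 25 + 10 = 35 bp
Sorted largest to smallest: 45, 35, 15, 7 bp.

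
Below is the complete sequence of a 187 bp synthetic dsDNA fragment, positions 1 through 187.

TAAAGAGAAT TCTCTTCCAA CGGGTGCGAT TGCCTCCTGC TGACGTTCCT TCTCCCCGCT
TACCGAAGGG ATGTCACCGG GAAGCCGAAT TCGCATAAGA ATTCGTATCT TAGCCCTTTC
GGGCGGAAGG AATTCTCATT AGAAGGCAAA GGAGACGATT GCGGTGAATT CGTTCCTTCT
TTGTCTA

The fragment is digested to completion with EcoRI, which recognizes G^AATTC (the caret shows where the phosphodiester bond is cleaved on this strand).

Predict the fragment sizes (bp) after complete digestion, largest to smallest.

80, 36, 31, 21, 12, 7 bp

EcoRI sites (GAATTC) start at positions 7, 87, 99, 130, 166.
EcoRI cuts after the first base of each site, so after positions 7, 87, 99, 130, 166.
Linear molecule, 5 cuts → 6 fragments:
  1–7 → 7 bp
  8–87 → 80 bp
  88–99 → 12 bp
  100–130 → 31 bp
  131–166 → 36 bp
  167–187 → 21 bp
Sorted largest to smallest: 80, 36, 31, 21, 12, 7 bp.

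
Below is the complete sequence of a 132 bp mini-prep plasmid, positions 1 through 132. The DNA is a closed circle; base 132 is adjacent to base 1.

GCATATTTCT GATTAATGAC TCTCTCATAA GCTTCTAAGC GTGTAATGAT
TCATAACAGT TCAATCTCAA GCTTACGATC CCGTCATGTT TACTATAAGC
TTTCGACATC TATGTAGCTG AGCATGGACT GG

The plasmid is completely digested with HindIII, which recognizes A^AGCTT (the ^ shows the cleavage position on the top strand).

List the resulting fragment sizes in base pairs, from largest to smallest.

HindIII sites (AAGCTT) start at positions 29, 69, 97.
HindIII cuts after the first base of each site, so after positions 29, 69, 97.
Circular molecule, 3 cuts → 3 fragments:
  30–69 → 40 bp
  70–97 → 28 bp
  98–132 then 1–29 → 35 + 29 = 64 bp
Sorted largest to smallest: 64, 40, 28 bp.

64, 40, 28 bp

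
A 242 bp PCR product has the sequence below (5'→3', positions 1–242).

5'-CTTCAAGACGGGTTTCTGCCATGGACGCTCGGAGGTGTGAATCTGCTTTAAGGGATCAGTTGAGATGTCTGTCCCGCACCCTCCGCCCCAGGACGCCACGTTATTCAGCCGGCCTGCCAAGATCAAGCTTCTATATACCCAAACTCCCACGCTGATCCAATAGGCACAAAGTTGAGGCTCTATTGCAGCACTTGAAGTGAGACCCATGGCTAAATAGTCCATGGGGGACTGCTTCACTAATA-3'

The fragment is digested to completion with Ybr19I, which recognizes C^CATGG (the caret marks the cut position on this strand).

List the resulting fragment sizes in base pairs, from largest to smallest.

185, 23, 19, 15 bp

Ybr19I sites (CCATGG) start at positions 19, 204, 219.
Ybr19I cuts after the first base of each site, so after positions 19, 204, 219.
Linear molecule, 3 cuts → 4 fragments:
  1–19 → 19 bp
  20–204 → 185 bp
  205–219 → 15 bp
  220–242 → 23 bp
Sorted largest to smallest: 185, 23, 19, 15 bp.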